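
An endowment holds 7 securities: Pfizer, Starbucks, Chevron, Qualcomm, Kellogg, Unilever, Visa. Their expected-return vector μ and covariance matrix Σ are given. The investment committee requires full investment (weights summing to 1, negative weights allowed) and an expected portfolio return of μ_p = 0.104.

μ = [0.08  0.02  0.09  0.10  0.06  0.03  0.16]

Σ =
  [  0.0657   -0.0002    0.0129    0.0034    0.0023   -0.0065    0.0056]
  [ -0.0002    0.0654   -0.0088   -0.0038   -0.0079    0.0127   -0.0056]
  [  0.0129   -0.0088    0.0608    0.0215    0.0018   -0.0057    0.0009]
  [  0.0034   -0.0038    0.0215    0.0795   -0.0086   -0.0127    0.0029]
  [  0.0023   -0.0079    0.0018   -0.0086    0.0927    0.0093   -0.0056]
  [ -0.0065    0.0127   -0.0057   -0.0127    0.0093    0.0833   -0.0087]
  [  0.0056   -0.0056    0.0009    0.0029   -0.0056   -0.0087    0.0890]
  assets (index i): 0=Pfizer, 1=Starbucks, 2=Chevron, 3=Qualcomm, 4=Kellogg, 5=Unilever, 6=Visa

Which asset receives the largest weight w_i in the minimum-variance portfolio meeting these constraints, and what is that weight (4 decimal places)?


x=Σ⁻¹μ = [0.8432  0.6353  1.0141  1.1048  0.8081  0.6704  1.8548]
y=Σ⁻¹𝟙 = [11.8506  17.8758  12.7877  12.4013  12.4124  12.9554  13.1291]
a=μᵀx=0.647274  b=𝟙ᵀx=6.930655  c=𝟙ᵀy=93.412334  D=ac−b²=12.429360
λ₁=(c·0.104−b)/D = (93.412334·0.104−6.930655)/12.429360 = 0.224004
λ₂=(a−b·0.104)/D = (0.647274−6.930655·0.104)/12.429360 = -0.005915
w* = 0.224004·x + -0.005915·y:
  w_0 = 0.224004·0.8432 + -0.005915·11.8506 = 0.1188  (Pfizer)
  w_1 = 0.224004·0.6353 + -0.005915·17.8758 = 0.0366  (Starbucks)
  w_2 = 0.224004·1.0141 + -0.005915·12.7877 = 0.1515  (Chevron)
  w_3 = 0.224004·1.1048 + -0.005915·12.4013 = 0.1741  (Qualcomm)
  w_4 = 0.224004·0.8081 + -0.005915·12.4124 = 0.1076  (Kellogg)
  w_5 = 0.224004·0.6704 + -0.005915·12.9554 = 0.0736  (Unilever)
  w_6 = 0.224004·1.8548 + -0.005915·13.1291 = 0.3378  (Visa)
Σw_i=1.0000  μᵀw=0.1040
σ²=wᵀΣw=λ₁·μ_p+λ₂ = 0.224004·0.104 + -0.005915 = 0.017382 ≈ 0.0174

Visa (0.3378)


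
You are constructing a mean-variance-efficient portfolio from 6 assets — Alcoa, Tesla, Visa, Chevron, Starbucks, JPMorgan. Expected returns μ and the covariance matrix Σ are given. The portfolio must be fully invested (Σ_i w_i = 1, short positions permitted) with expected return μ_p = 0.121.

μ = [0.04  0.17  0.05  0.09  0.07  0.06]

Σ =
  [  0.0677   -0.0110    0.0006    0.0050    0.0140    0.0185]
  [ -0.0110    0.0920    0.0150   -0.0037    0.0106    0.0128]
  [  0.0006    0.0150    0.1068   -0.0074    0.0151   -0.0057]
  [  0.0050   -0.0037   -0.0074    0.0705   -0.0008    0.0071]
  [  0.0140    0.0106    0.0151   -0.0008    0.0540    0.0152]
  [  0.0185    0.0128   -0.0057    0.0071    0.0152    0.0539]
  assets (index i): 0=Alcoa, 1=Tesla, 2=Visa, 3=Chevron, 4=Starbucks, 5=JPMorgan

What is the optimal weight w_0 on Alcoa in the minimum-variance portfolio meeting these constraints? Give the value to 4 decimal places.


g=Σ⁻¹μ = [0.6132  1.8453  0.2048  1.3485  0.7071  0.1091]
h=Σ⁻¹𝟙 = [10.7153  9.0357  8.1697  13.9426  9.3194  9.1286]
a=μᵀg=0.525883  b=𝟙ᵀg=4.828062  c=𝟙ᵀh=60.311198  D=ac−b²=8.406461
λ₁=(c·0.121−b)/D = (60.311198·0.121−4.828062)/8.406461 = 0.293773
λ₂=(a−b·0.121)/D = (0.525883−4.828062·0.121)/8.406461 = -0.006937
w* = 0.293773·g + -0.006937·h:
  w_0 = 0.293773·0.6132 + -0.006937·10.7153 = 0.1058  (Alcoa)
  w_1 = 0.293773·1.8453 + -0.006937·9.0357 = 0.4794  (Tesla)
  w_2 = 0.293773·0.2048 + -0.006937·8.1697 = 0.0035  (Visa)
  w_3 = 0.293773·1.3485 + -0.006937·13.9426 = 0.2994  (Chevron)
  w_4 = 0.293773·0.7071 + -0.006937·9.3194 = 0.1431  (Starbucks)
  w_5 = 0.293773·0.1091 + -0.006937·9.1286 = -0.0313  (JPMorgan)
Σw_i=1.0000  μᵀw=0.1210
σ²=wᵀΣw=λ₁·μ_p+λ₂ = 0.293773·0.121 + -0.006937 = 0.028610 ≈ 0.0286

0.1058


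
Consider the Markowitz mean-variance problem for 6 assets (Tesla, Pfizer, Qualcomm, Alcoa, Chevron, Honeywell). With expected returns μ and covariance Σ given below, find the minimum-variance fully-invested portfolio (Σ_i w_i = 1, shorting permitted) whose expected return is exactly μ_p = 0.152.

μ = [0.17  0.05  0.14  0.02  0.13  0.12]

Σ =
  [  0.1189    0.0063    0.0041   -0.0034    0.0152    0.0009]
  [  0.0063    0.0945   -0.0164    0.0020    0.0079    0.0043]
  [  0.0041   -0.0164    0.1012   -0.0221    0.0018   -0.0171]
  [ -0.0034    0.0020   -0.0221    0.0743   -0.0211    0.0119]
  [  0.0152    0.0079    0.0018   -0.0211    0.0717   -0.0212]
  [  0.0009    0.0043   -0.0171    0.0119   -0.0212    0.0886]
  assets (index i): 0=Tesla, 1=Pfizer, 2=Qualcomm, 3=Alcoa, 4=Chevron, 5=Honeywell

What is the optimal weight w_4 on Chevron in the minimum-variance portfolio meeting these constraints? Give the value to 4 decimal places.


p=Σ⁻¹μ = [1.0363  0.4766  2.0122  1.2689  2.4953  2.1358]
q=Σ⁻¹𝟙 = [4.7995  10.3506  18.7786  22.8274  23.0021  16.7978]
a=μᵀp=1.087764  b=𝟙ᵀp=9.425003  c=𝟙ᵀq=96.555942  D=ac−b²=16.199391
λ₁=(c·0.152−b)/D = (96.555942·0.152−9.425003)/16.199391 = 0.324179
λ₂=(a−b·0.152)/D = (1.087764−9.425003·0.152)/16.199391 = -0.021287
w* = 0.324179·p + -0.021287·q:
  w_0 = 0.324179·1.0363 + -0.021287·4.7995 = 0.2338  (Tesla)
  w_1 = 0.324179·0.4766 + -0.021287·10.3506 = -0.0658  (Pfizer)
  w_2 = 0.324179·2.0122 + -0.021287·18.7786 = 0.2526  (Qualcomm)
  w_3 = 0.324179·1.2689 + -0.021287·22.8274 = -0.0746  (Alcoa)
  w_4 = 0.324179·2.4953 + -0.021287·23.0021 = 0.3193  (Chevron)
  w_5 = 0.324179·2.1358 + -0.021287·16.7978 = 0.3348  (Honeywell)
Σw_i=1.0000  μᵀw=0.1520
σ²=wᵀΣw=λ₁·μ_p+λ₂ = 0.324179·0.152 + -0.021287 = 0.027988 ≈ 0.0280

0.3193


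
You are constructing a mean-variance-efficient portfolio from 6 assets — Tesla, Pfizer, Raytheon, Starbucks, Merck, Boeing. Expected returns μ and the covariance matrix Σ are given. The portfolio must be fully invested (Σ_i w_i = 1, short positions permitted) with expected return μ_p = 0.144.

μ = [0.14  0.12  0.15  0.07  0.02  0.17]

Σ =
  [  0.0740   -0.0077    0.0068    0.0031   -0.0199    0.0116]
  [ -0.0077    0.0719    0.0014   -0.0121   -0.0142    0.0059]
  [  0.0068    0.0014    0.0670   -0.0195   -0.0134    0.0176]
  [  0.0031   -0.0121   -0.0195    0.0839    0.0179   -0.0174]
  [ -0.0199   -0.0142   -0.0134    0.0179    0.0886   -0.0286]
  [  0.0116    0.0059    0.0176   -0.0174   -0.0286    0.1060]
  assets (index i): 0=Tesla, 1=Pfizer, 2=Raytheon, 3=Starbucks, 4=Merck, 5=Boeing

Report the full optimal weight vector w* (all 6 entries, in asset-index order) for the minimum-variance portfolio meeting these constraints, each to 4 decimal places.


0.2242  0.2045  0.3024  0.1101  -0.0534  0.2122

g=Σ⁻¹μ = [2.0268  2.2982  2.3661  1.6260  1.5804  1.5545]
h=Σ⁻¹𝟙 = [17.3886  21.5530  18.8015  16.5237  21.9776  11.8518]
a=μᵀg=1.324143  b=𝟙ᵀg=11.452024  c=𝟙ᵀh=108.096331  D=ac−b²=11.986146
λ₁=(c·0.144−b)/D = (108.096331·0.144−11.452024)/11.986146 = 0.343217
λ₂=(a−b·0.144)/D = (1.324143−11.452024·0.144)/11.986146 = -0.027110
w* = 0.343217·g + -0.027110·h:
  w_0 = 0.343217·2.0268 + -0.027110·17.3886 = 0.2242  (Tesla)
  w_1 = 0.343217·2.2982 + -0.027110·21.5530 = 0.2045  (Pfizer)
  w_2 = 0.343217·2.3661 + -0.027110·18.8015 = 0.3024  (Raytheon)
  w_3 = 0.343217·1.6260 + -0.027110·16.5237 = 0.1101  (Starbucks)
  w_4 = 0.343217·1.5804 + -0.027110·21.9776 = -0.0534  (Merck)
  w_5 = 0.343217·1.5545 + -0.027110·11.8518 = 0.2122  (Boeing)
Σw_i=1.0000  μᵀw=0.1440
σ²=wᵀΣw=λ₁·μ_p+λ₂ = 0.343217·0.144 + -0.027110 = 0.022313 ≈ 0.0223


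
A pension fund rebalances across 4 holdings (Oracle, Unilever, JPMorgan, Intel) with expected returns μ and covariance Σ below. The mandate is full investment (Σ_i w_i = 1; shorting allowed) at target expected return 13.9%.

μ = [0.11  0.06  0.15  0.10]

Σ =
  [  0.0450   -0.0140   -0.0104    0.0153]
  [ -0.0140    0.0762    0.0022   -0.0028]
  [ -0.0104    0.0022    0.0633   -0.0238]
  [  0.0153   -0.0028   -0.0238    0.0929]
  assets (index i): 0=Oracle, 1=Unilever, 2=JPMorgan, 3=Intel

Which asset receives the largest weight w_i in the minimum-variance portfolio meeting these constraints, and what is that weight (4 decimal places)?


JPMorgan (0.6233)

x=Σ⁻¹μ = [3.1399  1.3203  3.3916  1.4680]
y=Σ⁻¹𝟙 = [29.2655  18.2563  24.8025  12.8488]
a=μᵀx=1.080151  b=𝟙ᵀx=9.319840  c=𝟙ᵀy=85.173099  D=ac−b²=5.140405
λ₁=(c·0.139−b)/D = (85.173099·0.139−9.319840)/5.140405 = 0.490082
λ₂=(a−b·0.139)/D = (1.080151−9.319840·0.139)/5.140405 = -0.041885
w* = 0.490082·x + -0.041885·y:
  w_0 = 0.490082·3.1399 + -0.041885·29.2655 = 0.3130  (Oracle)
  w_1 = 0.490082·1.3203 + -0.041885·18.2563 = -0.1176  (Unilever)
  w_2 = 0.490082·3.3916 + -0.041885·24.8025 = 0.6233  (JPMorgan)
  w_3 = 0.490082·1.4680 + -0.041885·12.8488 = 0.1813  (Intel)
Σw_i=1.0000  μᵀw=0.1390
σ²=wᵀΣw=λ₁·μ_p+λ₂ = 0.490082·0.139 + -0.041885 = 0.026236 ≈ 0.0262


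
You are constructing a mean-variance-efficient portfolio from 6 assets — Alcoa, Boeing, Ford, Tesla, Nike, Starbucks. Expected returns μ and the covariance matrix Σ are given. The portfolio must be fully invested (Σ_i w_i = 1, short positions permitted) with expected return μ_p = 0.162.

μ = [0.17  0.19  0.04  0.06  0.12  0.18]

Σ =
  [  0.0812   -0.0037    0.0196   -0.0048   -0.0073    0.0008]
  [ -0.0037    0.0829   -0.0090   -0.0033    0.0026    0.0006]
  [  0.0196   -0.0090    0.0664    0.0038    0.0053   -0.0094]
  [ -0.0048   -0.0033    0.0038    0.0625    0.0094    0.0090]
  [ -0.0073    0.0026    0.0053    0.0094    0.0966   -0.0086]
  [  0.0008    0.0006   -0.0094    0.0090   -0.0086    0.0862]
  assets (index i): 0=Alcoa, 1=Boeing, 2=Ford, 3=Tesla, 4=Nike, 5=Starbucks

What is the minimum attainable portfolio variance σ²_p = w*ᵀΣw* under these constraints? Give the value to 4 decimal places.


0.0181

p=Σ⁻¹μ = [2.2539  2.4043  0.4137  0.7049  1.4495  2.1666]
q=Σ⁻¹𝟙 = [11.1671  14.2075  13.8998  13.4827  9.8507  12.4892]
a=μᵀp=1.462764  b=𝟙ᵀp=9.392940  c=𝟙ᵀq=75.097096  D=ac−b²=21.621983
λ₁=(c·0.162−b)/D = (75.097096·0.162−9.392940)/21.621983 = 0.128239
λ₂=(a−b·0.162)/D = (1.462764−9.392940·0.162)/21.621983 = -0.002724
w* = 0.128239·p + -0.002724·q:
  w_0 = 0.128239·2.2539 + -0.002724·11.1671 = 0.2586  (Alcoa)
  w_1 = 0.128239·2.4043 + -0.002724·14.2075 = 0.2696  (Boeing)
  w_2 = 0.128239·0.4137 + -0.002724·13.8998 = 0.0152  (Ford)
  w_3 = 0.128239·0.7049 + -0.002724·13.4827 = 0.0537  (Tesla)
  w_4 = 0.128239·1.4495 + -0.002724·9.8507 = 0.1590  (Nike)
  w_5 = 0.128239·2.1666 + -0.002724·12.4892 = 0.2438  (Starbucks)
Σw_i=1.0000  μᵀw=0.1620
σ²=wᵀΣw=λ₁·μ_p+λ₂ = 0.128239·0.162 + -0.002724 = 0.018051 ≈ 0.0181


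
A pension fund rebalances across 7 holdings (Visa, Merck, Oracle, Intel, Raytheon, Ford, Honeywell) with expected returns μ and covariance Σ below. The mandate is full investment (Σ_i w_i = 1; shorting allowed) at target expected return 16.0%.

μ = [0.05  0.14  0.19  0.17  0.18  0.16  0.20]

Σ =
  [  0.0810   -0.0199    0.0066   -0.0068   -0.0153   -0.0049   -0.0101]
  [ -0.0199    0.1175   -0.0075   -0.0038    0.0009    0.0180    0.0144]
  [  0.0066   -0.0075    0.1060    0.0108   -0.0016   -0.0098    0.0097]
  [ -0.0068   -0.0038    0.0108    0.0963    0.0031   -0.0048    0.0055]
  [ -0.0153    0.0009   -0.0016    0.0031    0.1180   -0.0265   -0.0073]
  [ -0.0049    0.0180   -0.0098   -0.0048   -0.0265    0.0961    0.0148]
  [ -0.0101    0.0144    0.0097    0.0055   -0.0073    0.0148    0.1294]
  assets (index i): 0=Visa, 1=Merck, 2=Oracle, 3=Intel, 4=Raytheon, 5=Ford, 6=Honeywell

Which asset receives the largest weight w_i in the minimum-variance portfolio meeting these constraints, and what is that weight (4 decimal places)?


u=Σ⁻¹μ = [1.6128  1.1199  1.7284  1.6982  2.2833  2.2406  1.2177]
v=Σ⁻¹𝟙 = [19.2512  9.6690  8.7336  11.0279  14.2527  13.9878  6.2354]
a=μᵀu=1.867553  b=𝟙ᵀu=11.900967  c=𝟙ᵀv=83.157629  D=ac−b²=13.668284
λ₁=(c·0.160−b)/D = (83.157629·0.160−11.900967)/13.668284 = 0.102738
λ₂=(a−b·0.160)/D = (1.867553−11.900967·0.160)/13.668284 = -0.002678
w* = 0.102738·u + -0.002678·v:
  w_0 = 0.102738·1.6128 + -0.002678·19.2512 = 0.1141  (Visa)
  w_1 = 0.102738·1.1199 + -0.002678·9.6690 = 0.0892  (Merck)
  w_2 = 0.102738·1.7284 + -0.002678·8.7336 = 0.1542  (Oracle)
  w_3 = 0.102738·1.6982 + -0.002678·11.0279 = 0.1449  (Intel)
  w_4 = 0.102738·2.2833 + -0.002678·14.2527 = 0.1964  (Raytheon)
  w_5 = 0.102738·2.2406 + -0.002678·13.9878 = 0.1927  (Ford)
  w_6 = 0.102738·1.2177 + -0.002678·6.2354 = 0.1084  (Honeywell)
Σw_i=1.0000  μᵀw=0.1600
σ²=wᵀΣw=λ₁·μ_p+λ₂ = 0.102738·0.160 + -0.002678 = 0.013760 ≈ 0.0138

Raytheon (0.1964)


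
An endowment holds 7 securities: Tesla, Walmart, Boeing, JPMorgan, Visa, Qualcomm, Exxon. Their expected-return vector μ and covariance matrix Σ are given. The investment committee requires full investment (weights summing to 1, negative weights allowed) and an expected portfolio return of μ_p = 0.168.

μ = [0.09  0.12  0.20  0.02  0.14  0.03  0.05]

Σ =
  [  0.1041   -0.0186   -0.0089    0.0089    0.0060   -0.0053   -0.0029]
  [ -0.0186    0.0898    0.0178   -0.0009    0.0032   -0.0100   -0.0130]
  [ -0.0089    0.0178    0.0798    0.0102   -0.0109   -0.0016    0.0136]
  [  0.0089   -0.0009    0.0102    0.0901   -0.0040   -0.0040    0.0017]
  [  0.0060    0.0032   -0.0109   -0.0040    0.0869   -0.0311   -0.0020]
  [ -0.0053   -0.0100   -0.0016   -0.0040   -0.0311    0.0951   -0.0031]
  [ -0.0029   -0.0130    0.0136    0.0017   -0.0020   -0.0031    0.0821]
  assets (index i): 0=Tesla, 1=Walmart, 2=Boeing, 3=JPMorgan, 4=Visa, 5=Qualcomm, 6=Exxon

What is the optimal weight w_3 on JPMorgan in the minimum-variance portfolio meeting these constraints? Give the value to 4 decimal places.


x=Σ⁻¹μ = [1.2595  1.2155  2.6321  -0.0375  2.2931  1.3229  0.5165]
y=Σ⁻¹𝟙 = [12.6572  15.6047  9.7090  10.3895  19.3394  20.2593  14.5109]
a=μᵀx=1.171433  b=𝟙ᵀx=9.202142  c=𝟙ᵀy=102.469970  D=ac−b²=35.357295
λ₁=(c·0.168−b)/D = (102.469970·0.168−9.202142)/35.357295 = 0.226624
λ₂=(a−b·0.168)/D = (1.171433−9.202142·0.168)/35.357295 = -0.010593
w* = 0.226624·x + -0.010593·y:
  w_0 = 0.226624·1.2595 + -0.010593·12.6572 = 0.1514  (Tesla)
  w_1 = 0.226624·1.2155 + -0.010593·15.6047 = 0.1102  (Walmart)
  w_2 = 0.226624·2.6321 + -0.010593·9.7090 = 0.4937  (Boeing)
  w_3 = 0.226624·-0.0375 + -0.010593·10.3895 = -0.1185  (JPMorgan)
  w_4 = 0.226624·2.2931 + -0.010593·19.3394 = 0.3148  (Visa)
  w_5 = 0.226624·1.3229 + -0.010593·20.2593 = 0.0852  (Qualcomm)
  w_6 = 0.226624·0.5165 + -0.010593·14.5109 = -0.0366  (Exxon)
Σw_i=1.0000  μᵀw=0.1680
σ²=wᵀΣw=λ₁·μ_p+λ₂ = 0.226624·0.168 + -0.010593 = 0.027480 ≈ 0.0275

-0.1185


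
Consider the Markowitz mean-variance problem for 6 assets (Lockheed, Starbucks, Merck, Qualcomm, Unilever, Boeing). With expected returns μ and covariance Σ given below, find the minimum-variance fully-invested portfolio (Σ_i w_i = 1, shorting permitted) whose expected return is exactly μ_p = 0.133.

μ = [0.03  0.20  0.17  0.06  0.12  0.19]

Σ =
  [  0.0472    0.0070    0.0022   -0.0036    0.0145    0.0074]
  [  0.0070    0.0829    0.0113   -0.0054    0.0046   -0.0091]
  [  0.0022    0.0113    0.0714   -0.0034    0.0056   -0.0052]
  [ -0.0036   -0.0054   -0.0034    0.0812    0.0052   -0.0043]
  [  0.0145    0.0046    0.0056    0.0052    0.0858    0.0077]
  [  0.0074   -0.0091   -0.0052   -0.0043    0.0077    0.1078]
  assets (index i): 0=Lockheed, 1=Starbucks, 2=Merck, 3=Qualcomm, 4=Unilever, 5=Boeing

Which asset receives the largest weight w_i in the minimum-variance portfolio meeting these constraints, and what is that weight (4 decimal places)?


p=Σ⁻¹μ = [-0.3546  2.3918  2.1384  1.0207  0.9435  2.0652]
q=Σ⁻¹𝟙 = [16.8489  10.6043  12.7677  14.4595  5.6496  9.8041]
a=μᵀp=1.398115  b=𝟙ᵀp=8.205117  c=𝟙ᵀq=70.133925  D=ac−b²=30.731342
λ₁=(c·0.133−b)/D = (70.133925·0.133−8.205117)/30.731342 = 0.036533
λ₂=(a−b·0.133)/D = (1.398115−8.205117·0.133)/30.731342 = 0.009984
w* = 0.036533·p + 0.009984·q:
  w_0 = 0.036533·-0.3546 + 0.009984·16.8489 = 0.1553  (Lockheed)
  w_1 = 0.036533·2.3918 + 0.009984·10.6043 = 0.1933  (Starbucks)
  w_2 = 0.036533·2.1384 + 0.009984·12.7677 = 0.2056  (Merck)
  w_3 = 0.036533·1.0207 + 0.009984·14.4595 = 0.1817  (Qualcomm)
  w_4 = 0.036533·0.9435 + 0.009984·5.6496 = 0.0909  (Unilever)
  w_5 = 0.036533·2.0652 + 0.009984·9.8041 = 0.1733  (Boeing)
Σw_i=1.0000  μᵀw=0.1330
σ²=wᵀΣw=λ₁·μ_p+λ₂ = 0.036533·0.133 + 0.009984 = 0.014843 ≈ 0.0148

Merck (0.2056)


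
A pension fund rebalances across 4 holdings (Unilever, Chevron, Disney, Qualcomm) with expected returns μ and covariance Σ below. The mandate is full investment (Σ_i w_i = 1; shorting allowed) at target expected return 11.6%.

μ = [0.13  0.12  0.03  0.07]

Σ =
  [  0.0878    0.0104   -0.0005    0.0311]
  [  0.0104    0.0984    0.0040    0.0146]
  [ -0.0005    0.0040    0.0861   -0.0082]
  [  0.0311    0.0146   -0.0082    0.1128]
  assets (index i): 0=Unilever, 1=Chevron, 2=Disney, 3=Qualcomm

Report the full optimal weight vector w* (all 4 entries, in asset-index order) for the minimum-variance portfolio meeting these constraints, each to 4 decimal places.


0.4946  0.3911  0.0808  0.0334

x=Σ⁻¹μ = [1.3059  1.0464  0.3215  0.1484]
y=Σ⁻¹𝟙 = [8.2457  7.8512  11.9110  6.4415]
a=μᵀx=0.315377  b=𝟙ᵀx=2.822317  c=𝟙ᵀy=34.449390  D=ac−b²=2.899057
λ₁=(c·0.116−b)/D = (34.449390·0.116−2.822317)/2.899057 = 0.404895
λ₂=(a−b·0.116)/D = (0.315377−2.822317·0.116)/2.899057 = -0.004143
w* = 0.404895·x + -0.004143·y:
  w_0 = 0.404895·1.3059 + -0.004143·8.2457 = 0.4946  (Unilever)
  w_1 = 0.404895·1.0464 + -0.004143·7.8512 = 0.3911  (Chevron)
  w_2 = 0.404895·0.3215 + -0.004143·11.9110 = 0.0808  (Disney)
  w_3 = 0.404895·0.1484 + -0.004143·6.4415 = 0.0334  (Qualcomm)
Σw_i=1.0000  μᵀw=0.1160
σ²=wᵀΣw=λ₁·μ_p+λ₂ = 0.404895·0.116 + -0.004143 = 0.042824 ≈ 0.0428


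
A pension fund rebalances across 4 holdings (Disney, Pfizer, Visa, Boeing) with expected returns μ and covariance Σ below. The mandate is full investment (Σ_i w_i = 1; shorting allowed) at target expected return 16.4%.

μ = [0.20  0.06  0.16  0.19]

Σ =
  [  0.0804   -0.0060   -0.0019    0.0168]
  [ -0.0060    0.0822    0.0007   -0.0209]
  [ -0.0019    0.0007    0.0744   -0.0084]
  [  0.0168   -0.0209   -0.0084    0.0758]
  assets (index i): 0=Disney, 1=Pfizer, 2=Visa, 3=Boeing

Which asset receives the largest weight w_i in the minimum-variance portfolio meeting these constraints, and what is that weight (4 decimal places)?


u=Σ⁻¹μ = [2.0882  1.5605  2.4998  2.7511]
v=Σ⁻¹𝟙 = [10.4659  17.2049  15.5034  17.3349]
a=μᵀu=1.433951  b=𝟙ᵀu=8.899652  c=𝟙ᵀv=60.509110  D=ac−b²=7.563327
λ₁=(c·0.164−b)/D = (60.509110·0.164−8.899652)/7.563327 = 0.135369
λ₂=(a−b·0.164)/D = (1.433951−8.899652·0.164)/7.563327 = -0.003384
w* = 0.135369·u + -0.003384·v:
  w_0 = 0.135369·2.0882 + -0.003384·10.4659 = 0.2473  (Disney)
  w_1 = 0.135369·1.5605 + -0.003384·17.2049 = 0.1530  (Pfizer)
  w_2 = 0.135369·2.4998 + -0.003384·15.5034 = 0.2859  (Visa)
  w_3 = 0.135369·2.7511 + -0.003384·17.3349 = 0.3138  (Boeing)
Σw_i=1.0000  μᵀw=0.1640
σ²=wᵀΣw=λ₁·μ_p+λ₂ = 0.135369·0.164 + -0.003384 = 0.018817 ≈ 0.0188

Boeing (0.3138)


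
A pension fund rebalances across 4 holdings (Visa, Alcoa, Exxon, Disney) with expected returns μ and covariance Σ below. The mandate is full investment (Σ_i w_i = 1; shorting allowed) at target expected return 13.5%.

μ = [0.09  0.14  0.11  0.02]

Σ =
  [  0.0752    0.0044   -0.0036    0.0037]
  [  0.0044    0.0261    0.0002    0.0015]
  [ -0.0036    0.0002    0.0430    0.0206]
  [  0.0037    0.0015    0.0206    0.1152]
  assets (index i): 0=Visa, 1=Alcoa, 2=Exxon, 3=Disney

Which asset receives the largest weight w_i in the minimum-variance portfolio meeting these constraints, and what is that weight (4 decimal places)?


p=Σ⁻¹μ = [1.0499  5.1902  2.8297  -0.4337]
q=Σ⁻¹𝟙 = [12.0744  35.8871  22.2576  3.8454]
a=μᵀp=1.123715  b=𝟙ᵀp=8.636130  c=𝟙ᵀq=74.064459  D=ac−b²=8.644584
λ₁=(c·0.135−b)/D = (74.064459·0.135−8.636130)/8.644584 = 0.157621
λ₂=(a−b·0.135)/D = (1.123715−8.636130·0.135)/8.644584 = -0.004877
w* = 0.157621·p + -0.004877·q:
  w_0 = 0.157621·1.0499 + -0.004877·12.0744 = 0.1066  (Visa)
  w_1 = 0.157621·5.1902 + -0.004877·35.8871 = 0.6431  (Alcoa)
  w_2 = 0.157621·2.8297 + -0.004877·22.2576 = 0.3375  (Exxon)
  w_3 = 0.157621·-0.4337 + -0.004877·3.8454 = -0.0871  (Disney)
Σw_i=1.0000  μᵀw=0.1350
σ²=wᵀΣw=λ₁·μ_p+λ₂ = 0.157621·0.135 + -0.004877 = 0.016402 ≈ 0.0164

Alcoa (0.6431)


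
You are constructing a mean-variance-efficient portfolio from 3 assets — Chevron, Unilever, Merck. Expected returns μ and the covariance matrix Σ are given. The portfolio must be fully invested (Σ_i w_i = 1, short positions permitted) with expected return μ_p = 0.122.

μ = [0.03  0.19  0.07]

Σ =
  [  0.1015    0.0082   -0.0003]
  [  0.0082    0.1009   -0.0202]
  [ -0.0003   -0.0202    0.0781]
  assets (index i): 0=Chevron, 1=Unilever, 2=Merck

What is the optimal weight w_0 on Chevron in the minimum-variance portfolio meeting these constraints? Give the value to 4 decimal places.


p=Σ⁻¹μ = [0.1250  2.1645  1.4566]
q=Σ⁻¹𝟙 = [8.8979  12.4000  16.0454]
a=μᵀp=0.516968  b=𝟙ᵀp=3.746108  c=𝟙ᵀq=37.343259  D=ac−b²=5.271932
λ₁=(c·0.122−b)/D = (37.343259·0.122−3.746108)/5.271932 = 0.153600
λ₂=(a−b·0.122)/D = (0.516968−3.746108·0.122)/5.271932 = 0.011370
w* = 0.153600·p + 0.011370·q:
  w_0 = 0.153600·0.1250 + 0.011370·8.8979 = 0.1204  (Chevron)
  w_1 = 0.153600·2.1645 + 0.011370·12.4000 = 0.4735  (Unilever)
  w_2 = 0.153600·1.4566 + 0.011370·16.0454 = 0.4062  (Merck)
Σw_i=1.0000  μᵀw=0.1220
σ²=wᵀΣw=λ₁·μ_p+λ₂ = 0.153600·0.122 + 0.011370 = 0.030109 ≈ 0.0301

0.1204


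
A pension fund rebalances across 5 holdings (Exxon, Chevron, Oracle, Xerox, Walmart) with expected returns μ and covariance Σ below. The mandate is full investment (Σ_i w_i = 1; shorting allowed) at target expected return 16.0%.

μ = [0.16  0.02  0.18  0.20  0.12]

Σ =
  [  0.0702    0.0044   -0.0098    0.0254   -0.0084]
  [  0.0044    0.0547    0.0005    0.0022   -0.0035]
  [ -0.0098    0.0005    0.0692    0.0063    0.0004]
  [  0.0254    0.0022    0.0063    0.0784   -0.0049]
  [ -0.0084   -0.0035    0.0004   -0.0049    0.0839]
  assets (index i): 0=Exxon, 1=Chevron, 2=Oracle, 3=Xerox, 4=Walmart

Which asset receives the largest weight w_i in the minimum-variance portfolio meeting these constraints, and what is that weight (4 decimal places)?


Oracle (0.3110)

p=Σ⁻¹μ = [2.2423  0.2034  2.7517  1.7071  1.7498]
q=Σ⁻¹𝟙 = [14.4347  17.6111  15.6260  7.2316  14.4467]
a=μᵀp=1.409545  b=𝟙ᵀp=8.654368  c=𝟙ᵀq=69.350040  D=ac−b²=22.853933
λ₁=(c·0.160−b)/D = (69.350040·0.160−8.654368)/22.853933 = 0.106837
λ₂=(a−b·0.160)/D = (1.409545−8.654368·0.160)/22.853933 = 0.001087
w* = 0.106837·p + 0.001087·q:
  w_0 = 0.106837·2.2423 + 0.001087·14.4347 = 0.2553  (Exxon)
  w_1 = 0.106837·0.2034 + 0.001087·17.6111 = 0.0409  (Chevron)
  w_2 = 0.106837·2.7517 + 0.001087·15.6260 = 0.3110  (Oracle)
  w_3 = 0.106837·1.7071 + 0.001087·7.2316 = 0.1902  (Xerox)
  w_4 = 0.106837·1.7498 + 0.001087·14.4467 = 0.2027  (Walmart)
Σw_i=1.0000  μᵀw=0.1600
σ²=wᵀΣw=λ₁·μ_p+λ₂ = 0.106837·0.160 + 0.001087 = 0.018181 ≈ 0.0182


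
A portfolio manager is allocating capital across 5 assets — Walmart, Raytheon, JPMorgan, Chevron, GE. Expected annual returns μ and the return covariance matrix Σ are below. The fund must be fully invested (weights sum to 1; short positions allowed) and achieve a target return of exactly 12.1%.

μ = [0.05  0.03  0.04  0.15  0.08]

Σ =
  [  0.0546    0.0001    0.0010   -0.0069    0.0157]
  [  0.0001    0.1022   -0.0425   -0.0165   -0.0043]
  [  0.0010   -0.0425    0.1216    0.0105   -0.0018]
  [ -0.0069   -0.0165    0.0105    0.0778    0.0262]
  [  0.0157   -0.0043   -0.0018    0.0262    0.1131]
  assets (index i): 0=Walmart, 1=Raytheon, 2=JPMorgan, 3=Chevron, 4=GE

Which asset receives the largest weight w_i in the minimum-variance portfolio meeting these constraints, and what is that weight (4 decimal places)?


Chevron (0.7290)

x=Σ⁻¹μ = [1.1457  0.8134  0.4228  2.1126  0.0966]
y=Σ⁻¹𝟙 = [18.9700  17.8090  13.0175  15.3662  3.5330]
a=μᵀx=0.423209  b=𝟙ᵀx=4.591045  c=𝟙ᵀy=68.695731  D=ac−b²=7.994935
λ₁=(c·0.121−b)/D = (68.695731·0.121−4.591045)/7.994935 = 0.465437
λ₂=(a−b·0.121)/D = (0.423209−4.591045·0.121)/7.994935 = -0.016549
w* = 0.465437·x + -0.016549·y:
  w_0 = 0.465437·1.1457 + -0.016549·18.9700 = 0.2193  (Walmart)
  w_1 = 0.465437·0.8134 + -0.016549·17.8090 = 0.0839  (Raytheon)
  w_2 = 0.465437·0.4228 + -0.016549·13.0175 = -0.0186  (JPMorgan)
  w_3 = 0.465437·2.1126 + -0.016549·15.3662 = 0.7290  (Chevron)
  w_4 = 0.465437·0.0966 + -0.016549·3.5330 = -0.0135  (GE)
Σw_i=1.0000  μᵀw=0.1210
σ²=wᵀΣw=λ₁·μ_p+λ₂ = 0.465437·0.121 + -0.016549 = 0.039769 ≈ 0.0398


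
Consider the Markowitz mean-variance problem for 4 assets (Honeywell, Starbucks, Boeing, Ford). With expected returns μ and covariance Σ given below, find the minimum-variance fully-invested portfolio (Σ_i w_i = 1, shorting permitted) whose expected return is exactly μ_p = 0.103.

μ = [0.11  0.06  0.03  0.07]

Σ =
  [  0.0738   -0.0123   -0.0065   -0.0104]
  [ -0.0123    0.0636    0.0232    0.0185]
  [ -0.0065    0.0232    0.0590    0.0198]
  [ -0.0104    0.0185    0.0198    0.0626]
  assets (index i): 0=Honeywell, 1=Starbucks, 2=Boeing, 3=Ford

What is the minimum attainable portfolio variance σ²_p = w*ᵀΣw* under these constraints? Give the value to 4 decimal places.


x=Σ⁻¹μ = [1.8106  0.9827  -0.0640  1.1488]
y=Σ⁻¹𝟙 = [18.1648  11.9783  10.1298  12.2483]
a=μᵀx=0.336623  b=𝟙ᵀx=3.878100  c=𝟙ᵀy=52.521193  D=ac−b²=2.640195
λ₁=(c·0.103−b)/D = (52.521193·0.103−3.878100)/2.640195 = 0.580102
λ₂=(a−b·0.103)/D = (0.336623−3.878100·0.103)/2.640195 = -0.023794
w* = 0.580102·x + -0.023794·y:
  w_0 = 0.580102·1.8106 + -0.023794·18.1648 = 0.6181  (Honeywell)
  w_1 = 0.580102·0.9827 + -0.023794·11.9783 = 0.2851  (Starbucks)
  w_2 = 0.580102·-0.0640 + -0.023794·10.1298 = -0.2782  (Boeing)
  w_3 = 0.580102·1.1488 + -0.023794·12.2483 = 0.3750  (Ford)
Σw_i=1.0000  μᵀw=0.1030
σ²=wᵀΣw=λ₁·μ_p+λ₂ = 0.580102·0.103 + -0.023794 = 0.035956 ≈ 0.0360

0.0360


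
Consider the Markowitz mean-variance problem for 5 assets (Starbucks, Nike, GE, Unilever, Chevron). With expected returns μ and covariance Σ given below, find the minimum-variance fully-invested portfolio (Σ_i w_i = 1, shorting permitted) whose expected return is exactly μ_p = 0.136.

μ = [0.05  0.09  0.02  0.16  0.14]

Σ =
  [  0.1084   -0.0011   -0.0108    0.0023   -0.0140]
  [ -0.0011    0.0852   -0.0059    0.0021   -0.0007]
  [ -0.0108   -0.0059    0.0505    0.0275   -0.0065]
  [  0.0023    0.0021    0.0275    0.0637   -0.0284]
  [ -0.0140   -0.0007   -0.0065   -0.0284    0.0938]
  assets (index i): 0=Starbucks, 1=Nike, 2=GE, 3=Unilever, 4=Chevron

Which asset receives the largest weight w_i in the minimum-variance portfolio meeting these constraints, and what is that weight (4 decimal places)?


Unilever (0.4495)

g=Σ⁻¹μ = [0.6061  0.8883  -1.3456  4.2874  2.7945]
h=Σ⁻¹𝟙 = [13.2567  12.9514  18.2667  15.2018  18.6047]
a=μᵀg=1.160555  b=𝟙ᵀg=7.230735  c=𝟙ᵀh=78.281259  D=ac−b²=38.566187
λ₁=(c·0.136−b)/D = (78.281259·0.136−7.230735)/38.566187 = 0.088562
λ₂=(a−b·0.136)/D = (1.160555−7.230735·0.136)/38.566187 = 0.004594
w* = 0.088562·g + 0.004594·h:
  w_0 = 0.088562·0.6061 + 0.004594·13.2567 = 0.1146  (Starbucks)
  w_1 = 0.088562·0.8883 + 0.004594·12.9514 = 0.1382  (Nike)
  w_2 = 0.088562·-1.3456 + 0.004594·18.2667 = -0.0353  (GE)
  w_3 = 0.088562·4.2874 + 0.004594·15.2018 = 0.4495  (Unilever)
  w_4 = 0.088562·2.7945 + 0.004594·18.6047 = 0.3330  (Chevron)
Σw_i=1.0000  μᵀw=0.1360
σ²=wᵀΣw=λ₁·μ_p+λ₂ = 0.088562·0.136 + 0.004594 = 0.016639 ≈ 0.0166


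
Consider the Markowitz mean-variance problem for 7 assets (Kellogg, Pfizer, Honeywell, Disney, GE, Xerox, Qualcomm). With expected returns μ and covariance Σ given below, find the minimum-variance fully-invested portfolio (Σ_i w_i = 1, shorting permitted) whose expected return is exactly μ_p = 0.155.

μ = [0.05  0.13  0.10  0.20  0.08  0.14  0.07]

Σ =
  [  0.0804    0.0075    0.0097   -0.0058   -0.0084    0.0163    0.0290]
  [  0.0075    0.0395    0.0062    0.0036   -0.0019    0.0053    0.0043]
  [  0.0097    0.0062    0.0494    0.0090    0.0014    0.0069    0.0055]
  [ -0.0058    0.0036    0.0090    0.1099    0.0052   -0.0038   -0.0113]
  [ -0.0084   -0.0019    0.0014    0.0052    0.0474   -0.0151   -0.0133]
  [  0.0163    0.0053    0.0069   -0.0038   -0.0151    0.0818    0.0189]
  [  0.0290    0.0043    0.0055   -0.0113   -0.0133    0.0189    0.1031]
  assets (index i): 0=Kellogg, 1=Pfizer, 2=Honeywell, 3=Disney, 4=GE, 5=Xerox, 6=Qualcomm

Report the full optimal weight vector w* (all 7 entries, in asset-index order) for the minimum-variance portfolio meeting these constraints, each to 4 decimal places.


-0.1269  0.3731  0.0538  0.3007  0.1158  0.2601  0.0233

p=Σ⁻¹μ = [0.0045  2.7832  0.9774  1.6684  2.3499  1.8056  0.6645]
q=Σ⁻¹𝟙 = [7.1560  20.2539  11.4261  7.8362  28.2325  12.1325  8.5090]
a=μᵀp=1.280752  b=𝟙ᵀp=10.253438  c=𝟙ᵀq=95.546173  D=ac−b²=17.237959
λ₁=(c·0.155−b)/D = (95.546173·0.155−10.253438)/17.237959 = 0.264313
λ₂=(a−b·0.155)/D = (1.280752−10.253438·0.155)/17.237959 = -0.017898
w* = 0.264313·p + -0.017898·q:
  w_0 = 0.264313·0.0045 + -0.017898·7.1560 = -0.1269  (Kellogg)
  w_1 = 0.264313·2.7832 + -0.017898·20.2539 = 0.3731  (Pfizer)
  w_2 = 0.264313·0.9774 + -0.017898·11.4261 = 0.0538  (Honeywell)
  w_3 = 0.264313·1.6684 + -0.017898·7.8362 = 0.3007  (Disney)
  w_4 = 0.264313·2.3499 + -0.017898·28.2325 = 0.1158  (GE)
  w_5 = 0.264313·1.8056 + -0.017898·12.1325 = 0.2601  (Xerox)
  w_6 = 0.264313·0.6645 + -0.017898·8.5090 = 0.0233  (Qualcomm)
Σw_i=1.0000  μᵀw=0.1550
σ²=wᵀΣw=λ₁·μ_p+λ₂ = 0.264313·0.155 + -0.017898 = 0.023070 ≈ 0.0231


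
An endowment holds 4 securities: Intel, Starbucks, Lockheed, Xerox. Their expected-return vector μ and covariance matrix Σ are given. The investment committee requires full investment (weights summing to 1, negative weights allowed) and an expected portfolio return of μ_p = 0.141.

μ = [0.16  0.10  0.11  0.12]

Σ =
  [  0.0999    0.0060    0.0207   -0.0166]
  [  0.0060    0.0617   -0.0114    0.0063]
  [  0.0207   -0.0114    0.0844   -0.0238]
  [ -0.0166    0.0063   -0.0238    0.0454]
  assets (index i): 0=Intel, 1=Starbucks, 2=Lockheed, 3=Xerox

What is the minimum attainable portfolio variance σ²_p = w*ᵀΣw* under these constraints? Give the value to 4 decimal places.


0.0281

p=Σ⁻¹μ = [1.7554  1.4332  2.2726  4.2775]
q=Σ⁻¹𝟙 = [10.4677  15.5519  21.1971  34.8079]
a=μᵀp=1.187465  b=𝟙ᵀp=9.738647  c=𝟙ᵀq=82.024580  D=ac−b²=2.560044
λ₁=(c·0.141−b)/D = (82.024580·0.141−9.738647)/2.560044 = 0.713589
λ₂=(a−b·0.141)/D = (1.187465−9.738647·0.141)/2.560044 = -0.072532
w* = 0.713589·p + -0.072532·q:
  w_0 = 0.713589·1.7554 + -0.072532·10.4677 = 0.4934  (Intel)
  w_1 = 0.713589·1.4332 + -0.072532·15.5519 = -0.1053  (Starbucks)
  w_2 = 0.713589·2.2726 + -0.072532·21.1971 = 0.0842  (Lockheed)
  w_3 = 0.713589·4.2775 + -0.072532·34.8079 = 0.5277  (Xerox)
Σw_i=1.0000  μᵀw=0.1410
σ²=wᵀΣw=λ₁·μ_p+λ₂ = 0.713589·0.141 + -0.072532 = 0.028084 ≈ 0.0281


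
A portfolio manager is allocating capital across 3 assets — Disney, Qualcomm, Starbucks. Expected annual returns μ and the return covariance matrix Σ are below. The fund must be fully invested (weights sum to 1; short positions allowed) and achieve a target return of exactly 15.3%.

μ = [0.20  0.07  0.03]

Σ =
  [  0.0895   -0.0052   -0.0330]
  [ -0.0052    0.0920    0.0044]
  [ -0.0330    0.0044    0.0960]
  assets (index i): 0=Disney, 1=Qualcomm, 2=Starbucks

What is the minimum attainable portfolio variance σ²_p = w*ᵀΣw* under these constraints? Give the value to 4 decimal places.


u=Σ⁻¹μ = [2.7314  0.8573  1.2121]
v=Σ⁻¹𝟙 = [17.7171  11.1058  15.9979]
a=μᵀu=0.642647  b=𝟙ᵀu=4.800768  c=𝟙ᵀv=44.820864  D=ac−b²=5.756632
λ₁=(c·0.153−b)/D = (44.820864·0.153−4.800768)/5.756632 = 0.357296
λ₂=(a−b·0.153)/D = (0.642647−4.800768·0.153)/5.756632 = -0.015959
w* = 0.357296·u + -0.015959·v:
  w_0 = 0.357296·2.7314 + -0.015959·17.7171 = 0.6932  (Disney)
  w_1 = 0.357296·0.8573 + -0.015959·11.1058 = 0.1291  (Qualcomm)
  w_2 = 0.357296·1.2121 + -0.015959·15.9979 = 0.1778  (Starbucks)
Σw_i=1.0000  μᵀw=0.1530
σ²=wᵀΣw=λ₁·μ_p+λ₂ = 0.357296·0.153 + -0.015959 = 0.038707 ≈ 0.0387

0.0387


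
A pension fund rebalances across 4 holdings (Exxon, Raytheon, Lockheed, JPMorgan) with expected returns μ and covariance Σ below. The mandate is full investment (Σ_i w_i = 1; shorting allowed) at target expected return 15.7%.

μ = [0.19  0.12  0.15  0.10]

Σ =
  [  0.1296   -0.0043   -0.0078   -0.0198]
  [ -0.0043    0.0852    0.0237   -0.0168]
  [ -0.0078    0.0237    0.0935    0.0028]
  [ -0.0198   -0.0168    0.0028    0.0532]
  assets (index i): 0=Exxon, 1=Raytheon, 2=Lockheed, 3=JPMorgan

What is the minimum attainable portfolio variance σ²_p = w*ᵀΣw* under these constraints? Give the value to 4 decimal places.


g=Σ⁻¹μ = [2.0817  1.7941  1.2287  3.1564]
h=Σ⁻¹𝟙 = [12.9930  16.0757  6.8553  28.3485]
a=μᵀg=1.110764  b=𝟙ᵀg=8.260916  c=𝟙ᵀh=64.272609  D=ac−b²=3.148976
λ₁=(c·0.157−b)/D = (64.272609·0.157−8.260916)/3.148976 = 0.581104
λ₂=(a−b·0.157)/D = (1.110764−8.260916·0.157)/3.148976 = -0.059130
w* = 0.581104·g + -0.059130·h:
  w_0 = 0.581104·2.0817 + -0.059130·12.9930 = 0.4414  (Exxon)
  w_1 = 0.581104·1.7941 + -0.059130·16.0757 = 0.0920  (Raytheon)
  w_2 = 0.581104·1.2287 + -0.059130·6.8553 = 0.3086  (Lockheed)
  w_3 = 0.581104·3.1564 + -0.059130·28.3485 = 0.1579  (JPMorgan)
Σw_i=1.0000  μᵀw=0.1570
σ²=wᵀΣw=λ₁·μ_p+λ₂ = 0.581104·0.157 + -0.059130 = 0.032103 ≈ 0.0321

0.0321


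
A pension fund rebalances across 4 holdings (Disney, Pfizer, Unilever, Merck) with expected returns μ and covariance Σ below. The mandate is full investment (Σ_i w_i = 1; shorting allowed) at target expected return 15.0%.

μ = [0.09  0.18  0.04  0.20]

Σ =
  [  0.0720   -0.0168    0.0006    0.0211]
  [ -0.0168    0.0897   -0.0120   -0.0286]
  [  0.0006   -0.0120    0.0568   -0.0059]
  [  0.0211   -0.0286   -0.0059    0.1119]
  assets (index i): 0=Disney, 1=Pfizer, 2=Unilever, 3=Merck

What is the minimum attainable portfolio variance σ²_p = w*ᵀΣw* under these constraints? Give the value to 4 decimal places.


0.0180

p=Σ⁻¹μ = [1.2724  3.2491  1.6331  2.4639]
q=Σ⁻¹𝟙 = [14.8843  21.1092  23.2325  12.7501]
a=μᵀp=1.257461  b=𝟙ᵀp=8.618572  c=𝟙ᵀq=71.976143  D=ac−b²=16.227378
λ₁=(c·0.150−b)/D = (71.976143·0.150−8.618572)/16.227378 = 0.134208
λ₂=(a−b·0.150)/D = (1.257461−8.618572·0.150)/16.227378 = -0.002177
w* = 0.134208·p + -0.002177·q:
  w_0 = 0.134208·1.2724 + -0.002177·14.8843 = 0.1384  (Disney)
  w_1 = 0.134208·3.2491 + -0.002177·21.1092 = 0.3901  (Pfizer)
  w_2 = 0.134208·1.6331 + -0.002177·23.2325 = 0.1686  (Unilever)
  w_3 = 0.134208·2.4639 + -0.002177·12.7501 = 0.3029  (Merck)
Σw_i=1.0000  μᵀw=0.1500
σ²=wᵀΣw=λ₁·μ_p+λ₂ = 0.134208·0.150 + -0.002177 = 0.017954 ≈ 0.0180


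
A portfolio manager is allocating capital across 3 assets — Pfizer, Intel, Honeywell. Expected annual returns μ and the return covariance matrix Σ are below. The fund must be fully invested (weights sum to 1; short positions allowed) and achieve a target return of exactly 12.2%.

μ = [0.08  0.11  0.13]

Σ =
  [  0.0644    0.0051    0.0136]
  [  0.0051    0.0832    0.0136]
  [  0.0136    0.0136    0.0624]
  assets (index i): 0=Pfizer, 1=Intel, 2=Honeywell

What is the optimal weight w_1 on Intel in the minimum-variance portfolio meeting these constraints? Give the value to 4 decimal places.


0.2861

g=Σ⁻¹μ = [0.8063  0.9964  1.6904]
h=Σ⁻¹𝟙 = [12.4022  9.4168  11.2702]
a=μᵀg=0.393864  b=𝟙ᵀg=3.493147  c=𝟙ᵀh=33.089152  D=ac−b²=0.830568
λ₁=(c·0.122−b)/D = (33.089152·0.122−3.493147)/0.830568 = 0.654648
λ₂=(a−b·0.122)/D = (0.393864−3.493147·0.122)/0.830568 = -0.038888
w* = 0.654648·g + -0.038888·h:
  w_0 = 0.654648·0.8063 + -0.038888·12.4022 = 0.0456  (Pfizer)
  w_1 = 0.654648·0.9964 + -0.038888·9.4168 = 0.2861  (Intel)
  w_2 = 0.654648·1.6904 + -0.038888·11.2702 = 0.6684  (Honeywell)
Σw_i=1.0000  μᵀw=0.1220
σ²=wᵀΣw=λ₁·μ_p+λ₂ = 0.654648·0.122 + -0.038888 = 0.040979 ≈ 0.0410


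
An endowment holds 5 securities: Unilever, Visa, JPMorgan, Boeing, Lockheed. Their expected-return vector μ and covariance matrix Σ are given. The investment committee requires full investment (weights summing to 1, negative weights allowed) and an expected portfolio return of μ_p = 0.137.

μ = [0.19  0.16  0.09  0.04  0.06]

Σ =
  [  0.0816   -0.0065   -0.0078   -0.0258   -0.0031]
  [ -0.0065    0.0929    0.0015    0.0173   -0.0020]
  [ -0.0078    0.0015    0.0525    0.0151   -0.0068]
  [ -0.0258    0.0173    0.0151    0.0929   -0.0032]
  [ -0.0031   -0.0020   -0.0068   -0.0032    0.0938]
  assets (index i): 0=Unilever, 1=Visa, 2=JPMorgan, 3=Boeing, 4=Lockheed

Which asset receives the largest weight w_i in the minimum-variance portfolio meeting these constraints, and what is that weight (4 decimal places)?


Unilever (0.3662)

g=Σ⁻¹μ = [2.8923  1.8004  2.0423  0.5990  0.9421]
h=Σ⁻¹𝟙 = [19.0782  9.9373  20.0439  11.4138  13.3458]
a=μᵀg=1.101887  b=𝟙ᵀg=8.276093  c=𝟙ᵀh=73.819175  D=ac−b²=12.846666
λ₁=(c·0.137−b)/D = (73.819175·0.137−8.276093)/12.846666 = 0.143005
λ₂=(a−b·0.137)/D = (1.101887−8.276093·0.137)/12.846666 = -0.002486
w* = 0.143005·g + -0.002486·h:
  w_0 = 0.143005·2.8923 + -0.002486·19.0782 = 0.3662  (Unilever)
  w_1 = 0.143005·1.8004 + -0.002486·9.9373 = 0.2328  (Visa)
  w_2 = 0.143005·2.0423 + -0.002486·20.0439 = 0.2422  (JPMorgan)
  w_3 = 0.143005·0.5990 + -0.002486·11.4138 = 0.0573  (Boeing)
  w_4 = 0.143005·0.9421 + -0.002486·13.3458 = 0.1015  (Lockheed)
Σw_i=1.0000  μᵀw=0.1370
σ²=wᵀΣw=λ₁·μ_p+λ₂ = 0.143005·0.137 + -0.002486 = 0.017106 ≈ 0.0171


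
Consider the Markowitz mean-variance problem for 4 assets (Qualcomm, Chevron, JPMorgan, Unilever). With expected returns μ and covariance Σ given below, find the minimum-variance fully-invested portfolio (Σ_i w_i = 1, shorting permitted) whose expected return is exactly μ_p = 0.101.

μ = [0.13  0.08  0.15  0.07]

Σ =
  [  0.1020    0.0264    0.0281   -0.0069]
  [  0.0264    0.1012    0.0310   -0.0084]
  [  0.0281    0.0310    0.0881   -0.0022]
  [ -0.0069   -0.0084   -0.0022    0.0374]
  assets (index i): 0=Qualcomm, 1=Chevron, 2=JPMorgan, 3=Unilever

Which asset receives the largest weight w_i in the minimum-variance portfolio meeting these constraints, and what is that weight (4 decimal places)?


g=Σ⁻¹μ = [0.9748  0.3090  1.3379  2.1996]
h=Σ⁻¹𝟙 = [7.8739  8.3099  6.6757  30.4497]
a=μᵀg=0.506094  b=𝟙ᵀg=4.821226  c=𝟙ᵀh=53.309159  D=ac−b²=3.735229
λ₁=(c·0.101−b)/D = (53.309159·0.101−4.821226)/3.735229 = 0.150727
λ₂=(a−b·0.101)/D = (0.506094−4.821226·0.101)/3.735229 = 0.005127
w* = 0.150727·g + 0.005127·h:
  w_0 = 0.150727·0.9748 + 0.005127·7.8739 = 0.1873  (Qualcomm)
  w_1 = 0.150727·0.3090 + 0.005127·8.3099 = 0.0892  (Chevron)
  w_2 = 0.150727·1.3379 + 0.005127·6.6757 = 0.2359  (JPMorgan)
  w_3 = 0.150727·2.1996 + 0.005127·30.4497 = 0.4877  (Unilever)
Σw_i=1.0000  μᵀw=0.1010
σ²=wᵀΣw=λ₁·μ_p+λ₂ = 0.150727·0.101 + 0.005127 = 0.020350 ≈ 0.0204

Unilever (0.4877)
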